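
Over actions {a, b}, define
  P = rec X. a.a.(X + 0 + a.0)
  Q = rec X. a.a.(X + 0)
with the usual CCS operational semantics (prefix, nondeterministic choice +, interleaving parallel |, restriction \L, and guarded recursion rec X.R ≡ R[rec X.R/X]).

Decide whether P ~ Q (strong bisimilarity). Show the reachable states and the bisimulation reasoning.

LTS(P): 4 reachable states
  u0 = rec X. a.a.(X + 0 + a.0) has moves -a-> u1
  u1 = a.((rec X. a.a.(X + 0 + a.0)) + 0 + a.0) has moves -a-> u2
  u2 = (rec X. a.a.(X + 0 + a.0)) + 0 + a.0 has moves -a-> u1, -a-> u3
  u3 = 0 has moves stopped
LTS(Q): 3 reachable states
  v0 = rec X. a.a.(X + 0) has moves -a-> v1
  v1 = a.((rec X. a.a.(X + 0)) + 0) has moves -a-> v2
  v2 = (rec X. a.a.(X + 0)) + 0 has moves -a-> v1
Partition-refinement fixed point:
  B0 = {u0}
  B1 = {u1}
  B2 = {u2}
  B3 = {u3}
  B4 = {v0, v1, v2}
u0 ∈ B0, v0 ∈ B4 → different blocks

P ≁ Q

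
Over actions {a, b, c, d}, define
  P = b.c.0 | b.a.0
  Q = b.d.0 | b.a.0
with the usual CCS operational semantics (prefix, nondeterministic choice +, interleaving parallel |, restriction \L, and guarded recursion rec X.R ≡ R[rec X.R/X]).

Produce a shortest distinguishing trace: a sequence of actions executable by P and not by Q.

Reachable graph of P (9 states):
  p0 = b.c.0 | b.a.0 ⊢ —b→ p1, —b→ p2
  p1 = b.c.0 | a.0 ⊢ —a→ p3, —b→ p4
  p2 = c.0 | b.a.0 ⊢ —b→ p4, —c→ p5
  p3 = b.c.0 | 0 ⊢ —b→ p6
  p4 = c.0 | a.0 ⊢ —a→ p6, —c→ p7
  p5 = 0 | b.a.0 ⊢ —b→ p7
  p6 = c.0 | 0 ⊢ —c→ p8
  p7 = 0 | a.0 ⊢ —a→ p8
  p8 = 0 | 0 ⊢ deadlocked
Reachable graph of Q (9 states):
  q0 = b.d.0 | b.a.0 ⊢ —b→ q1, —b→ q2
  q1 = b.d.0 | a.0 ⊢ —a→ q3, —b→ q4
  q2 = d.0 | b.a.0 ⊢ —b→ q4, —d→ q5
  q3 = b.d.0 | 0 ⊢ —b→ q6
  q4 = d.0 | a.0 ⊢ —a→ q6, —d→ q7
  q5 = 0 | b.a.0 ⊢ —b→ q7
  q6 = d.0 | 0 ⊢ —d→ q8
  q7 = 0 | a.0 ⊢ —a→ q8
  q8 = 0 | 0 ⊢ deadlocked
Run σ = ⟨bc⟩ on P: start {p0}
  after b @ step 1: {p1, p2}
  after c @ step 2: {p5}
  — P admits the full trace.
Run σ = ⟨bc⟩ on Q: start {q0}
  after b @ step 1: {q1, q2}
  after c @ step 2: no successor for Q

bc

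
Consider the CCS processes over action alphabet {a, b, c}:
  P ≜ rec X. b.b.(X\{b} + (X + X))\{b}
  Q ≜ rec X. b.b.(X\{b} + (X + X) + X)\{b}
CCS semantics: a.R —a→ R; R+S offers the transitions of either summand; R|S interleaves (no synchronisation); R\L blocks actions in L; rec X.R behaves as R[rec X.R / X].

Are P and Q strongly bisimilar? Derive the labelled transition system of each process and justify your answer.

P's transition system — 3 states:
  s0 = rec X. b.b.(X\{b} + (X + X))\{b} ⊢ ··b··> s1
  s1 = b.((rec X. b.b.(X\{b} + (X + X))\{b})\{b} + ((rec X. b.b.(X\{b} + (X + X))\{b}) + (rec X. b.b.(X\{b} + (X + X))\{b})))\{b} ⊢ ··b··> s2
  s2 = ((rec X. b.b.(X\{b} + (X + X))\{b})\{b} + ((rec X. b.b.(X\{b} + (X + X))\{b}) + (rec X. b.b.(X\{b} + (X + X))\{b})))\{b} ⊢ deadlocked
Q's transition system — 3 states:
  t0 = rec X. b.b.(X\{b} + (X + X) + X)\{b} ⊢ ··b··> t1
  t1 = b.((rec X. b.b.(X\{b} + (X + X) + X)\{b})\{b} + ((rec X. b.b.(X\{b} + (X + X) + X)\{b}) + (rec X. b.b.(X\{b} + (X + X) + X)\{b})) + (rec X. b.b.(X\{b} + (X + X) + X)\{b}))\{b} ⊢ ··b··> t2
  t2 = ((rec X. b.b.(X\{b} + (X + X) + X)\{b})\{b} + ((rec X. b.b.(X\{b} + (X + X) + X)\{b}) + (rec X. b.b.(X\{b} + (X + X) + X)\{b})) + (rec X. b.b.(X\{b} + (X + X) + X)\{b}))\{b} ⊢ deadlocked
Partition-refinement fixed point:
  B0 = {s0, t0}
  B1 = {s1, t1}
  B2 = {s2, t2}
s0 ∈ B0, t0 ∈ B0 → same block

YES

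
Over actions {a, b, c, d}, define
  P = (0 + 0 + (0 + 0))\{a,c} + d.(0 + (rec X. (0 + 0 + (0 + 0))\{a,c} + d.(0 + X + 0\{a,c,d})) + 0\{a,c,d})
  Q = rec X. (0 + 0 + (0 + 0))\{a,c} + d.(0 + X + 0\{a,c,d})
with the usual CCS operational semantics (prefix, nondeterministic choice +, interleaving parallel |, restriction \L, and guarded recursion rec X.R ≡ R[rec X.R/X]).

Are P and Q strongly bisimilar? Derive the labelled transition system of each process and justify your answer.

bisimilar

LTS(P): 2 reachable states
  u0 = (0 + 0 + (0 + 0))\{a,c} + d.(0 + (rec X. (0 + 0 + (0 + 0))\{a,c} + d.(0 + X + 0\{a,c,d})) + 0\{a,c,d}) | —d→ u1
  u1 = 0 + (rec X. (0 + 0 + (0 + 0))\{a,c} + d.(0 + X + 0\{a,c,d})) + 0\{a,c,d} | —d→ u1
LTS(Q): 2 reachable states
  v0 = rec X. (0 + 0 + (0 + 0))\{a,c} + d.(0 + X + 0\{a,c,d}) | —d→ v1
  v1 = 0 + (rec X. (0 + 0 + (0 + 0))\{a,c} + d.(0 + X + 0\{a,c,d})) + 0\{a,c,d} | —d→ v1
Coarsest stable partition (strong bisimilarity classes):
  B0 = {u0, u1, v0, v1}
u0 ∈ B0, v0 ∈ B0 → same block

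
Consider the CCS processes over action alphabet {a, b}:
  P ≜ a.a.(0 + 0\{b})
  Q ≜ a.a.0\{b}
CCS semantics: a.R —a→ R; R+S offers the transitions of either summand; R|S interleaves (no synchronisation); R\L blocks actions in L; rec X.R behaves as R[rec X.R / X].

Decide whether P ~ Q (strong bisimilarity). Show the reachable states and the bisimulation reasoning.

P's transition system — 3 states:
  p0 = a.a.(0 + 0\{b}) :: —a→ p1
  p1 = a.(0 + 0\{b}) :: —a→ p2
  p2 = 0 + 0\{b} :: stopped
Q's transition system — 3 states:
  q0 = a.a.0\{b} :: —a→ q1
  q1 = a.0\{b} :: —a→ q2
  q2 = 0\{b} :: stopped
Bisimilarity quotient blocks:
  B0 = {p0, q0}
  B1 = {p1, q1}
  B2 = {p2, q2}
p0 ∈ B0, q0 ∈ B0 → same block

P ~ Q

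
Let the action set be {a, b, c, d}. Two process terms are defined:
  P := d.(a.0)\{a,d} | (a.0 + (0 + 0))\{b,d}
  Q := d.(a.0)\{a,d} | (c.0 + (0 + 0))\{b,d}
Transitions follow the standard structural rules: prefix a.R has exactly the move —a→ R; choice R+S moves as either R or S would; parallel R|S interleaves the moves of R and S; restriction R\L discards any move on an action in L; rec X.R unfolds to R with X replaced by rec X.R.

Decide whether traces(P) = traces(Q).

Reachable graph of P (4 states):
  p0 = d.(a.0)\{a,d} | (a.0 + (0 + 0))\{b,d} has moves -a-> p1, -d-> p2
  p1 = d.(a.0)\{a,d} | 0\{b,d} has moves -d-> p3
  p2 = (a.0)\{a,d} | (a.0 + (0 + 0))\{b,d} has moves -a-> p3
  p3 = (a.0)\{a,d} | 0\{b,d} has moves ·
Reachable graph of Q (4 states):
  q0 = d.(a.0)\{a,d} | (c.0 + (0 + 0))\{b,d} has moves -c-> q1, -d-> q2
  q1 = d.(a.0)\{a,d} | 0\{b,d} has moves -d-> q3
  q2 = (a.0)\{a,d} | (c.0 + (0 + 0))\{b,d} has moves -c-> q3
  q3 = (a.0)\{a,d} | 0\{b,d} has moves ·
Executing a from P (initial set {p0}):
  step 1 (a): {p1}
  ✓ P
Executing a from Q (initial set {q0}):
  step 1 (a): ∅  — Q cannot continue

trace-distinct — witness ⟨a⟩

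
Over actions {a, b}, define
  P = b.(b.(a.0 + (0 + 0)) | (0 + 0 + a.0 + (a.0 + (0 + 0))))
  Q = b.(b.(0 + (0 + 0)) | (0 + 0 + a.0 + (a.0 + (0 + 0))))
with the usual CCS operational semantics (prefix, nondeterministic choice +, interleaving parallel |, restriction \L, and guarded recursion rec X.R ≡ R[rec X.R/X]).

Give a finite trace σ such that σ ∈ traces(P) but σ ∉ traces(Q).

Reachable graph of P (7 states):
  p0 = b.(b.(a.0 + (0 + 0)) | (0 + 0 + a.0 + (a.0 + (0 + 0)))) | =b=> p1
  p1 = b.(a.0 + (0 + 0)) | (0 + 0 + a.0 + (a.0 + (0 + 0))) | =a=> p2, =b=> p3
  p2 = b.(a.0 + (0 + 0)) | 0 | =b=> p4
  p3 = (a.0 + (0 + 0)) | (0 + 0 + a.0 + (a.0 + (0 + 0))) | =a=> p4, =a=> p5
  p4 = (a.0 + (0 + 0)) | 0 | =a=> p6
  p5 = 0 | (0 + 0 + a.0 + (a.0 + (0 + 0))) | =a=> p6
  p6 = 0 | 0 | ∅
Reachable graph of Q (5 states):
  q0 = b.(b.(0 + (0 + 0)) | (0 + 0 + a.0 + (a.0 + (0 + 0)))) | =b=> q1
  q1 = b.(0 + (0 + 0)) | (0 + 0 + a.0 + (a.0 + (0 + 0))) | =a=> q2, =b=> q3
  q2 = b.(0 + (0 + 0)) | 0 | =b=> q4
  q3 = (0 + (0 + 0)) | (0 + 0 + a.0 + (a.0 + (0 + 0))) | =a=> q4
  q4 = (0 + (0 + 0)) | 0 | ∅
Executing baba from P (initial set {p0}):
  after b @ step 1: {p1}
  after a @ step 2: {p2}
  after b @ step 3: {p4}
  after a @ step 4: {p6}
  P completes σ.
Executing baba from Q (initial set {q0}):
  after b @ step 1: {q1}
  after a @ step 2: {q2}
  after b @ step 3: {q4}
  after a @ step 4: no successor for Q

baba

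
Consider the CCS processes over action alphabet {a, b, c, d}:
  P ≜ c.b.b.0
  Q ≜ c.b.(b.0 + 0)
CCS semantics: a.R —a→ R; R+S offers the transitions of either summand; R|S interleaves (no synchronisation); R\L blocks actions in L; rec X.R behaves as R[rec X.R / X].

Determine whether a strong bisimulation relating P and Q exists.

bisimilar

P's transition system — 4 states:
  m0 = c.b.b.0 has moves —c→ m1
  m1 = b.b.0 has moves —b→ m2
  m2 = b.0 has moves —b→ m3
  m3 = 0 has moves ·
Q's transition system — 4 states:
  n0 = c.b.(b.0 + 0) has moves —c→ n1
  n1 = b.(b.0 + 0) has moves —b→ n2
  n2 = b.0 + 0 has moves —b→ n3
  n3 = 0 has moves ·
Partition-refinement fixed point:
  B0 = {m0, n0}
  B1 = {m1, n1}
  B2 = {m2, n2}
  B3 = {m3, n3}
m0 ∈ B0, n0 ∈ B0 → same block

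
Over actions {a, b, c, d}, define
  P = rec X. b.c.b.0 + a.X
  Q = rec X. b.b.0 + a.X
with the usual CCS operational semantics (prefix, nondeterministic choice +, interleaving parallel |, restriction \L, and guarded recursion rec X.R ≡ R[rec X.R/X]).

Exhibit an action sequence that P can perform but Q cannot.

bc

Reachable graph of P (4 states):
  p0 = rec X. b.c.b.0 + a.X :: —a→ p0, —b→ p1
  p1 = c.b.0 :: —c→ p2
  p2 = b.0 :: —b→ p3
  p3 = 0 :: ∅
Reachable graph of Q (3 states):
  q0 = rec X. b.b.0 + a.X :: —a→ q0, —b→ q1
  q1 = b.0 :: —b→ q2
  q2 = 0 :: ∅
Executing bc from P (initial set {p0}):
  step 1 (b): {p1}
  step 2 (c): {p2}
  — P admits the full trace.
Executing bc from Q (initial set {q0}):
  step 1 (b): {q1}
  step 2 (c): ∅  — Q cannot continue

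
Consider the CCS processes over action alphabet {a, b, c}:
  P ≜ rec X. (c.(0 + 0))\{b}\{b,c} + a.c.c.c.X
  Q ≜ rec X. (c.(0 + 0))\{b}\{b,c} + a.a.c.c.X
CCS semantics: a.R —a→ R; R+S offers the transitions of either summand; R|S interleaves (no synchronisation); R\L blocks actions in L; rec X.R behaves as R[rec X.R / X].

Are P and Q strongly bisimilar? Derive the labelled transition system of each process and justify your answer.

P's transition system — 4 states:
  s0 = rec X. (c.(0 + 0))\{b}\{b,c} + a.c.c.c.X → ··a··> s1
  s1 = c.c.c.(rec X. (c.(0 + 0))\{b}\{b,c} + a.c.c.c.X) → ··c··> s2
  s2 = c.c.(rec X. (c.(0 + 0))\{b}\{b,c} + a.c.c.c.X) → ··c··> s3
  s3 = c.(rec X. (c.(0 + 0))\{b}\{b,c} + a.c.c.c.X) → ··c··> s0
Q's transition system — 4 states:
  t0 = rec X. (c.(0 + 0))\{b}\{b,c} + a.a.c.c.X → ··a··> t1
  t1 = a.c.c.(rec X. (c.(0 + 0))\{b}\{b,c} + a.a.c.c.X) → ··a··> t2
  t2 = c.c.(rec X. (c.(0 + 0))\{b}\{b,c} + a.a.c.c.X) → ··c··> t3
  t3 = c.(rec X. (c.(0 + 0))\{b}\{b,c} + a.a.c.c.X) → ··c··> t0
Partition-refinement fixed point:
  B0 = {s0}
  B1 = {s1}
  B2 = {s2}
  B3 = {s3}
  B4 = {t0}
  B5 = {t1}
  B6 = {t2}
  B7 = {t3}
s0 ∈ B0, t0 ∈ B4 → different blocks

P ≁ Q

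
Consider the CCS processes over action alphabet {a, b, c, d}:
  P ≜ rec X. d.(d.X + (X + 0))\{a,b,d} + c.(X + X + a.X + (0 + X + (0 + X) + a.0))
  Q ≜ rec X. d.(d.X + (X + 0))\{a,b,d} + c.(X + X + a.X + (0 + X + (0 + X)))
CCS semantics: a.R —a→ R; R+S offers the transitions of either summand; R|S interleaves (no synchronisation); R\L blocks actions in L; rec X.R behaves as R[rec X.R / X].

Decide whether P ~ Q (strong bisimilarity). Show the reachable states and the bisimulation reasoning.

LTS(P): 5 reachable states
  p0 = rec X. d.(d.X + (X + 0))\{a,b,d} + c.(X + X + a.X + (0 + X + (0 + X) + a.0)) → ··c··> p1, ··d··> p2
  p1 = (rec X. d.(d.X + (X + 0))\{a,b,d} + c.(X + X + a.X + (0 + X + (0 + X) + a.0))) + (rec X. d.(d.X + (X + 0))\{a,b,d} + c.(X + X + a.X + (0 + X + (0 + X) + a.0))) + a.(rec X. d.(d.X + (X + 0))\{a,b,d} + c.(X + X + a.X + (0 + X + (0 + X) + a.0))) + (0 + (rec X. d.(d.X + (X + 0))\{a,b,d} + c.(X + X + a.X + (0 + X + (0 + X) + a.0))) + (0 + (rec X. d.(d.X + (X + 0))\{a,b,d} + c.(X + X + a.X + (0 + X + (0 + X) + a.0)))) + a.0) → ··a··> p0, ··a··> p3, ··c··> p1, ··d··> p2
  p2 = (d.(rec X. d.(d.X + (X + 0))\{a,b,d} + c.(X + X + a.X + (0 + X + (0 + X) + a.0))) + ((rec X. d.(d.X + (X + 0))\{a,b,d} + c.(X + X + a.X + (0 + X + (0 + X) + a.0))) + 0))\{a,b,d} → ··c··> p4
  p3 = 0 → ∅
  p4 = ((rec X. d.(d.X + (X + 0))\{a,b,d} + c.(X + X + a.X + (0 + X + (0 + X) + a.0))) + (rec X. d.(d.X + (X + 0))\{a,b,d} + c.(X + X + a.X + (0 + X + (0 + X) + a.0))) + a.(rec X. d.(d.X + (X + 0))\{a,b,d} + c.(X + X + a.X + (0 + X + (0 + X) + a.0))) + (0 + (rec X. d.(d.X + (X + 0))\{a,b,d} + c.(X + X + a.X + (0 + X + (0 + X) + a.0))) + (0 + (rec X. d.(d.X + (X + 0))\{a,b,d} + c.(X + X + a.X + (0 + X + (0 + X) + a.0)))) + a.0))\{a,b,d} → ··c··> p4
LTS(Q): 4 reachable states
  q0 = rec X. d.(d.X + (X + 0))\{a,b,d} + c.(X + X + a.X + (0 + X + (0 + X))) → ··c··> q1, ··d··> q2
  q1 = (rec X. d.(d.X + (X + 0))\{a,b,d} + c.(X + X + a.X + (0 + X + (0 + X)))) + (rec X. d.(d.X + (X + 0))\{a,b,d} + c.(X + X + a.X + (0 + X + (0 + X)))) + a.(rec X. d.(d.X + (X + 0))\{a,b,d} + c.(X + X + a.X + (0 + X + (0 + X)))) + (0 + (rec X. d.(d.X + (X + 0))\{a,b,d} + c.(X + X + a.X + (0 + X + (0 + X)))) + (0 + (rec X. d.(d.X + (X + 0))\{a,b,d} + c.(X + X + a.X + (0 + X + (0 + X)))))) → ··a··> q0, ··c··> q1, ··d··> q2
  q2 = (d.(rec X. d.(d.X + (X + 0))\{a,b,d} + c.(X + X + a.X + (0 + X + (0 + X)))) + ((rec X. d.(d.X + (X + 0))\{a,b,d} + c.(X + X + a.X + (0 + X + (0 + X)))) + 0))\{a,b,d} → ··c··> q3
  q3 = ((rec X. d.(d.X + (X + 0))\{a,b,d} + c.(X + X + a.X + (0 + X + (0 + X)))) + (rec X. d.(d.X + (X + 0))\{a,b,d} + c.(X + X + a.X + (0 + X + (0 + X)))) + a.(rec X. d.(d.X + (X + 0))\{a,b,d} + c.(X + X + a.X + (0 + X + (0 + X)))) + (0 + (rec X. d.(d.X + (X + 0))\{a,b,d} + c.(X + X + a.X + (0 + X + (0 + X)))) + (0 + (rec X. d.(d.X + (X + 0))\{a,b,d} + c.(X + X + a.X + (0 + X + (0 + X)))))))\{a,b,d} → ··c··> q3
Bisimilarity quotient blocks:
  B0 = {p0}
  B1 = {p1}
  B2 = {p3}
  B3 = {p2, p4, q2, q3}
  B4 = {q0}
  B5 = {q1}
p0 ∈ B0, q0 ∈ B4 → different blocks

not bisimilar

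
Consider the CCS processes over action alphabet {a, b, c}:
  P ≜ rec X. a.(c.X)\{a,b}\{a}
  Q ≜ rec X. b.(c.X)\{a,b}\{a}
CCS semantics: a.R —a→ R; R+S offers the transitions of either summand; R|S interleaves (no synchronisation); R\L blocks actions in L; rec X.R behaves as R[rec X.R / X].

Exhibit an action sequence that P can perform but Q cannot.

P's transition system — 3 states:
  s0 = rec X. a.(c.X)\{a,b}\{a} | -a-> s1
  s1 = (c.(rec X. a.(c.X)\{a,b}\{a}))\{a,b}\{a} | -c-> s2
  s2 = (rec X. a.(c.X)\{a,b}\{a})\{a,b}\{a} | stopped
Q's transition system — 3 states:
  t0 = rec X. b.(c.X)\{a,b}\{a} | -b-> t1
  t1 = (c.(rec X. b.(c.X)\{a,b}\{a}))\{a,b}\{a} | -c-> t2
  t2 = (rec X. b.(c.X)\{a,b}\{a})\{a,b}\{a} | stopped
Executing a from P (initial set {s0}):
  [1] a ⇒ {s1}
  — P admits the full trace.
Executing a from Q (initial set {t0}):
  [1] a ⇒ ∅  — Q cannot continue

a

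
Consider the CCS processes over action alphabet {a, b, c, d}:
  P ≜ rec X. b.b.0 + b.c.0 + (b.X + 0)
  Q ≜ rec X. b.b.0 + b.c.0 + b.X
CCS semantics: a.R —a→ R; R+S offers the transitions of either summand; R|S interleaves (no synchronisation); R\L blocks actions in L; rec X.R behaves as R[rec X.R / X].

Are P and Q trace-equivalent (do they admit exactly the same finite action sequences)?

Reachable graph of P (4 states):
  u0 = rec X. b.b.0 + b.c.0 + (b.X + 0) | ··b··> u0, ··b··> u1, ··b··> u2
  u1 = b.0 | ··b··> u3
  u2 = c.0 | ··c··> u3
  u3 = 0 | deadlocked
Reachable graph of Q (4 states):
  v0 = rec X. b.b.0 + b.c.0 + b.X | ··b··> v0, ··b··> v1, ··b··> v2
  v1 = b.0 | ··b··> v3
  v2 = c.0 | ··c··> v3
  v3 = 0 | deadlocked
Coarsest stable partition (strong bisimilarity classes):
  B0 = {u0, v0}
  B1 = {u2, v2}
  B2 = {u3, v3}
  B3 = {u1, v1}
u0 ∈ B0, v0 ∈ B0 → same block
Bisimilar ⇒ trace-equivalent.

trace-equivalent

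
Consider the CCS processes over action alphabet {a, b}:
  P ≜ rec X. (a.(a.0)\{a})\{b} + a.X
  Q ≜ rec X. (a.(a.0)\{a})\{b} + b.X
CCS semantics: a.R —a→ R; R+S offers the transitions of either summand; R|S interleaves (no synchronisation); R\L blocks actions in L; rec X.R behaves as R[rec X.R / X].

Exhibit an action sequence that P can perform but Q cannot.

P's transition system — 2 states:
  m0 = rec X. (a.(a.0)\{a})\{b} + a.X :: =a=> m0, =a=> m1
  m1 = (a.0)\{a}\{b} :: deadlocked
Q's transition system — 2 states:
  n0 = rec X. (a.(a.0)\{a})\{b} + b.X :: =a=> n1, =b=> n0
  n1 = (a.0)\{a}\{b} :: deadlocked
Trace ⟨aa⟩ through P, begin at {m0}:
  step 1 (a): {m0, m1}
  step 2 (a): {m0, m1}
  P completes σ.
Trace ⟨aa⟩ through Q, begin at {n0}:
  step 1 (a): {n1}
  step 2 (a): no successor for Q

aa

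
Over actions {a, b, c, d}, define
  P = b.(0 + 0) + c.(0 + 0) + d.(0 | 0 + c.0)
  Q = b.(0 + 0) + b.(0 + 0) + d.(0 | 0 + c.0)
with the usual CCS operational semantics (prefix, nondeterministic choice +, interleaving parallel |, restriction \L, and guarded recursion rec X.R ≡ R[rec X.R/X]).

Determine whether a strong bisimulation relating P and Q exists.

Reachable graph of P (4 states):
  s0 = b.(0 + 0) + c.(0 + 0) + d.(0 | 0 + c.0) → -b-> s1, -c-> s1, -d-> s2
  s1 = 0 + 0 → (no moves)
  s2 = 0 | 0 + c.0 → -c-> s3
  s3 = 0 → (no moves)
Reachable graph of Q (4 states):
  t0 = b.(0 + 0) + b.(0 + 0) + d.(0 | 0 + c.0) → -b-> t1, -d-> t2
  t1 = 0 + 0 → (no moves)
  t2 = 0 | 0 + c.0 → -c-> t3
  t3 = 0 → (no moves)
Bisimilarity quotient blocks:
  B0 = {s0}
  B1 = {s2, t2}
  B2 = {s1, s3, t1, t3}
  B3 = {t0}
s0 ∈ B0, t0 ∈ B3 → different blocks

not bisimilar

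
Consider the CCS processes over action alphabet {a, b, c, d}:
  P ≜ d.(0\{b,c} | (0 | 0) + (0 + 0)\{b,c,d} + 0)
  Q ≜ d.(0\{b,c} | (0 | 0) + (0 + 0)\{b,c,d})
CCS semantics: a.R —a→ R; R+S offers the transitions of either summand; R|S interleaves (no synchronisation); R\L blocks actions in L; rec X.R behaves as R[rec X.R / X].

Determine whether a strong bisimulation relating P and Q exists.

Reachable graph of P (2 states):
  s0 = d.(0\{b,c} | (0 | 0) + (0 + 0)\{b,c,d} + 0) has moves -d-> s1
  s1 = 0\{b,c} | (0 | 0) + (0 + 0)\{b,c,d} + 0 has moves ·
Reachable graph of Q (2 states):
  t0 = d.(0\{b,c} | (0 | 0) + (0 + 0)\{b,c,d}) has moves -d-> t1
  t1 = 0\{b,c} | (0 | 0) + (0 + 0)\{b,c,d} has moves ·
Partition-refinement fixed point:
  B0 = {s0, t0}
  B1 = {s1, t1}
s0 ∈ B0, t0 ∈ B0 → same block

bisimilar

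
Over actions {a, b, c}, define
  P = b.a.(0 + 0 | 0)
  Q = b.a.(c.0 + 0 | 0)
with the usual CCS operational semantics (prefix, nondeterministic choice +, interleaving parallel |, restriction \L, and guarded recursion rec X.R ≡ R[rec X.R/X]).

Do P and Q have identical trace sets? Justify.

P's transition system — 3 states:
  p0 = b.a.(0 + 0 | 0) has moves —b→ p1
  p1 = a.(0 + 0 | 0) has moves —a→ p2
  p2 = 0 + 0 | 0 has moves stopped
Q's transition system — 4 states:
  q0 = b.a.(c.0 + 0 | 0) has moves —b→ q1
  q1 = a.(c.0 + 0 | 0) has moves —a→ q2
  q2 = c.0 + 0 | 0 has moves —c→ q3
  q3 = 0 has moves stopped
Run σ = ⟨bac⟩ on Q: start {q0}
  [1] b ⇒ {q1}
  [2] a ⇒ {q2}
  [3] c ⇒ {q3}
  — Q admits the full trace.
Run σ = ⟨bac⟩ on P: start {p0}
  [1] b ⇒ {p1}
  [2] a ⇒ {p2}
  [3] c ⇒ no successor for P

traces(P) ≠ traces(Q) — witness ⟨bac⟩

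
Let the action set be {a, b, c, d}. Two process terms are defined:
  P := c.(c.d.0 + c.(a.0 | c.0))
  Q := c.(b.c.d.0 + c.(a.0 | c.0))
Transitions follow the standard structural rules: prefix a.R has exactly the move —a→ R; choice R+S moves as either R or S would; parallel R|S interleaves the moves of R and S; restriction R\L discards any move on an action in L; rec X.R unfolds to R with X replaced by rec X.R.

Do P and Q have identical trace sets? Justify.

NO — witness ⟨ccd⟩

P's transition system — 8 states:
  u0 = c.(c.d.0 + c.(a.0 | c.0)) has moves —c→ u1
  u1 = c.d.0 + c.(a.0 | c.0) has moves —c→ u2, —c→ u3
  u2 = a.0 | c.0 has moves —a→ u4, —c→ u5
  u3 = d.0 has moves —d→ u6
  u4 = 0 | c.0 has moves —c→ u7
  u5 = a.0 | 0 has moves —a→ u7
  u6 = 0 has moves ∅
  u7 = 0 | 0 has moves ∅
Q's transition system — 9 states:
  v0 = c.(b.c.d.0 + c.(a.0 | c.0)) has moves —c→ v1
  v1 = b.c.d.0 + c.(a.0 | c.0) has moves —b→ v2, —c→ v3
  v2 = c.d.0 has moves —c→ v4
  v3 = a.0 | c.0 has moves —a→ v5, —c→ v6
  v4 = d.0 has moves —d→ v7
  v5 = 0 | c.0 has moves —c→ v8
  v6 = a.0 | 0 has moves —a→ v8
  v7 = 0 has moves ∅
  v8 = 0 | 0 has moves ∅
Executing ccd from P (initial set {u0}):
  step 1 (c): {u1}
  step 2 (c): {u2, u3}
  step 3 (d): {u6}
  P completes σ.
Executing ccd from Q (initial set {v0}):
  step 1 (c): {v1}
  step 2 (c): {v3}
  step 3 (d): ∅  — Q cannot continue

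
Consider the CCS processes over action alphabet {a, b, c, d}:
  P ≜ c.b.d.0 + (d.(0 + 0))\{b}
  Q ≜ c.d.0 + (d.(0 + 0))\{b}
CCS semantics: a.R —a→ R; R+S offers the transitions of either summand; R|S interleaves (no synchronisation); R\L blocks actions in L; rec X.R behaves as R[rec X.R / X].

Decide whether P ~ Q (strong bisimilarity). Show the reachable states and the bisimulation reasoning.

P ≁ Q

Reachable graph of P (5 states):
  m0 = c.b.d.0 + (d.(0 + 0))\{b} has moves —c→ m1, —d→ m2
  m1 = b.d.0 has moves —b→ m3
  m2 = (0 + 0)\{b} has moves (no moves)
  m3 = d.0 has moves —d→ m4
  m4 = 0 has moves (no moves)
Reachable graph of Q (4 states):
  n0 = c.d.0 + (d.(0 + 0))\{b} has moves —c→ n1, —d→ n2
  n1 = d.0 has moves —d→ n3
  n2 = (0 + 0)\{b} has moves (no moves)
  n3 = 0 has moves (no moves)
Bisimilarity quotient blocks:
  B0 = {m0}
  B1 = {m1}
  B2 = {m3, n1}
  B3 = {m2, m4, n2, n3}
  B4 = {n0}
m0 ∈ B0, n0 ∈ B4 → different blocks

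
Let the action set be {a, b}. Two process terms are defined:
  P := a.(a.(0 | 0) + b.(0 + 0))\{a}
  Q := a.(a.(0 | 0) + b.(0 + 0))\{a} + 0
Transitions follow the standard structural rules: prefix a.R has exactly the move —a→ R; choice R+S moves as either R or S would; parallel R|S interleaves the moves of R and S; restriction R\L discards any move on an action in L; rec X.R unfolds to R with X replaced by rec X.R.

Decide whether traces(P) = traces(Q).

Reachable graph of P (3 states):
  u0 = a.(a.(0 | 0) + b.(0 + 0))\{a} | —a→ u1
  u1 = (a.(0 | 0) + b.(0 + 0))\{a} | —b→ u2
  u2 = (0 + 0)\{a} | ·
Reachable graph of Q (3 states):
  v0 = a.(a.(0 | 0) + b.(0 + 0))\{a} + 0 | —a→ v1
  v1 = (a.(0 | 0) + b.(0 + 0))\{a} | —b→ v2
  v2 = (0 + 0)\{a} | ·
Partition-refinement fixed point:
  B0 = {u0, v0}
  B1 = {u1, v1}
  B2 = {u2, v2}
u0 ∈ B0, v0 ∈ B0 → same block
Bisimilar ⇒ trace-equivalent.

trace-equivalent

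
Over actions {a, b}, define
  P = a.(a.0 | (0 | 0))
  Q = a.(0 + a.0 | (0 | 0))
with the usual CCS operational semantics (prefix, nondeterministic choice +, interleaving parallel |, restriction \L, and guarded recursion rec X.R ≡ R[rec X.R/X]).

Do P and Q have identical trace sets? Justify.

LTS(P): 3 reachable states
  u0 = a.(a.0 | (0 | 0)) :: =a=> u1
  u1 = a.0 | (0 | 0) :: =a=> u2
  u2 = 0 | (0 | 0) :: (no moves)
LTS(Q): 3 reachable states
  v0 = a.(0 + a.0 | (0 | 0)) :: =a=> v1
  v1 = 0 + a.0 | (0 | 0) :: =a=> v2
  v2 = 0 | (0 | 0) :: (no moves)
Coarsest stable partition (strong bisimilarity classes):
  B0 = {u0, v0}
  B1 = {u1, v1}
  B2 = {u2, v2}
u0 ∈ B0, v0 ∈ B0 → same block
Bisimilar ⇒ trace-equivalent.

traces(P) = traces(Q)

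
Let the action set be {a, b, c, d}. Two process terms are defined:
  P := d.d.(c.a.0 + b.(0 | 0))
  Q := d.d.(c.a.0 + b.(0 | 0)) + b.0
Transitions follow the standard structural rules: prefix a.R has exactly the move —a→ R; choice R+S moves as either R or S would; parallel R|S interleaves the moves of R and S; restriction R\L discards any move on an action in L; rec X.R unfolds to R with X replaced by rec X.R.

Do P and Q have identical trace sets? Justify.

LTS(P): 6 reachable states
  m0 = d.d.(c.a.0 + b.(0 | 0)) has moves =d=> m1
  m1 = d.(c.a.0 + b.(0 | 0)) has moves =d=> m2
  m2 = c.a.0 + b.(0 | 0) has moves =b=> m3, =c=> m4
  m3 = 0 | 0 has moves (no moves)
  m4 = a.0 has moves =a=> m5
  m5 = 0 has moves (no moves)
LTS(Q): 6 reachable states
  n0 = d.d.(c.a.0 + b.(0 | 0)) + b.0 has moves =b=> n1, =d=> n2
  n1 = 0 has moves (no moves)
  n2 = d.(c.a.0 + b.(0 | 0)) has moves =d=> n3
  n3 = c.a.0 + b.(0 | 0) has moves =b=> n4, =c=> n5
  n4 = 0 | 0 has moves (no moves)
  n5 = a.0 has moves =a=> n1
Executing b from Q (initial set {n0}):
  after b @ step 1: {n1}
  — Q admits the full trace.
Executing b from P (initial set {m0}):
  after b @ step 1: ∅  — P cannot continue

traces(P) ≠ traces(Q) — witness ⟨b⟩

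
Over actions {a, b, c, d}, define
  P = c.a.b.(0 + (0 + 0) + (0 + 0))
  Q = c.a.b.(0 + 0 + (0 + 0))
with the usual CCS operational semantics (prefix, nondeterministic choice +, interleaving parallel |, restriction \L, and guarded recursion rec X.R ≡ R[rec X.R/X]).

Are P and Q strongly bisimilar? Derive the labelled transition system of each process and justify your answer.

P ~ Q

Reachable graph of P (4 states):
  u0 = c.a.b.(0 + (0 + 0) + (0 + 0)) has moves ··c··> u1
  u1 = a.b.(0 + (0 + 0) + (0 + 0)) has moves ··a··> u2
  u2 = b.(0 + (0 + 0) + (0 + 0)) has moves ··b··> u3
  u3 = 0 + (0 + 0) + (0 + 0) has moves deadlocked
Reachable graph of Q (4 states):
  v0 = c.a.b.(0 + 0 + (0 + 0)) has moves ··c··> v1
  v1 = a.b.(0 + 0 + (0 + 0)) has moves ··a··> v2
  v2 = b.(0 + 0 + (0 + 0)) has moves ··b··> v3
  v3 = 0 + 0 + (0 + 0) has moves deadlocked
Bisimilarity quotient blocks:
  B0 = {u0, v0}
  B1 = {u1, v1}
  B2 = {u2, v2}
  B3 = {u3, v3}
u0 ∈ B0, v0 ∈ B0 → same block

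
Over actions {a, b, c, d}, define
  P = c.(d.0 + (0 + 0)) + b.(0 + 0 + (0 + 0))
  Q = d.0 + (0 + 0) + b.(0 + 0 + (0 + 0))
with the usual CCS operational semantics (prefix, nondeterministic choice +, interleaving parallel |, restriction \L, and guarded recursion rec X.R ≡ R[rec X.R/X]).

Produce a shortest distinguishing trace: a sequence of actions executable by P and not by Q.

c

P's transition system — 4 states:
  m0 = c.(d.0 + (0 + 0)) + b.(0 + 0 + (0 + 0)) | —b→ m1, —c→ m2
  m1 = 0 + 0 + (0 + 0) | stopped
  m2 = d.0 + (0 + 0) | —d→ m3
  m3 = 0 | stopped
Q's transition system — 3 states:
  n0 = d.0 + (0 + 0) + b.(0 + 0 + (0 + 0)) | —b→ n1, —d→ n2
  n1 = 0 + 0 + (0 + 0) | stopped
  n2 = 0 | stopped
Executing c from P (initial set {m0}):
  [1] c ⇒ {m2}
  — P admits the full trace.
Executing c from Q (initial set {n0}):
  [1] c ⇒ ∅  — Q cannot continue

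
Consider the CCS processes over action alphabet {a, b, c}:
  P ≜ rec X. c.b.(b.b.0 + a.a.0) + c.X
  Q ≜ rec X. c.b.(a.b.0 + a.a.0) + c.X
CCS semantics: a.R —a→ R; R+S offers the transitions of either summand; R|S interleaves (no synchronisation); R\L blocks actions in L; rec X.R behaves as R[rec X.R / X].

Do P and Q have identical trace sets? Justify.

traces(P) ≠ traces(Q) — witness ⟨cbb⟩

LTS(P): 6 reachable states
  u0 = rec X. c.b.(b.b.0 + a.a.0) + c.X :: =c=> u0, =c=> u1
  u1 = b.(b.b.0 + a.a.0) :: =b=> u2
  u2 = b.b.0 + a.a.0 :: =a=> u3, =b=> u4
  u3 = a.0 :: =a=> u5
  u4 = b.0 :: =b=> u5
  u5 = 0 :: ·
LTS(Q): 6 reachable states
  v0 = rec X. c.b.(a.b.0 + a.a.0) + c.X :: =c=> v0, =c=> v1
  v1 = b.(a.b.0 + a.a.0) :: =b=> v2
  v2 = a.b.0 + a.a.0 :: =a=> v3, =a=> v4
  v3 = a.0 :: =a=> v5
  v4 = b.0 :: =b=> v5
  v5 = 0 :: ·
Trace ⟨cbb⟩ through P, begin at {u0}:
  step 1 (c): {u0, u1}
  step 2 (b): {u2}
  step 3 (b): {u4}
  P completes σ.
Trace ⟨cbb⟩ through Q, begin at {v0}:
  step 1 (c): {v0, v1}
  step 2 (b): {v2}
  step 3 (b): ∅  — Q cannot continue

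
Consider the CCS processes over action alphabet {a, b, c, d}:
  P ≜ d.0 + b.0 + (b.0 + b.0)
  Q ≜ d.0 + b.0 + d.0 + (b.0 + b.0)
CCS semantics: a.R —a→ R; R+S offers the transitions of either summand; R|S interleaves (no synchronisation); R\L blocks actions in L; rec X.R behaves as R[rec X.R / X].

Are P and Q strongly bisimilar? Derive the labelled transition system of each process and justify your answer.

Reachable graph of P (2 states):
  u0 = d.0 + b.0 + (b.0 + b.0) :: —b→ u1, —d→ u1
  u1 = 0 :: stopped
Reachable graph of Q (2 states):
  v0 = d.0 + b.0 + d.0 + (b.0 + b.0) :: —b→ v1, —d→ v1
  v1 = 0 :: stopped
Coarsest stable partition (strong bisimilarity classes):
  B0 = {u0, v0}
  B1 = {u1, v1}
u0 ∈ B0, v0 ∈ B0 → same block

bisimilar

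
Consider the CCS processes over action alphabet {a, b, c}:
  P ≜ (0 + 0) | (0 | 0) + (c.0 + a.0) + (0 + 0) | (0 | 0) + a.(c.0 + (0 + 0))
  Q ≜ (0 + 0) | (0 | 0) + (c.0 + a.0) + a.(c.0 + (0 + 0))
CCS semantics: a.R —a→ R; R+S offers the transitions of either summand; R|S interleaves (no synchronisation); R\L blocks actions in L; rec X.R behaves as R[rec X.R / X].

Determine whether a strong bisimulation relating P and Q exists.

YES

LTS(P): 3 reachable states
  u0 = (0 + 0) | (0 | 0) + (c.0 + a.0) + (0 + 0) | (0 | 0) + a.(c.0 + (0 + 0)) | =a=> u1, =a=> u2, =c=> u1
  u1 = 0 | ∅
  u2 = c.0 + (0 + 0) | =c=> u1
LTS(Q): 3 reachable states
  v0 = (0 + 0) | (0 | 0) + (c.0 + a.0) + a.(c.0 + (0 + 0)) | =a=> v1, =a=> v2, =c=> v1
  v1 = 0 | ∅
  v2 = c.0 + (0 + 0) | =c=> v1
Coarsest stable partition (strong bisimilarity classes):
  B0 = {u0, v0}
  B1 = {u1, v1}
  B2 = {u2, v2}
u0 ∈ B0, v0 ∈ B0 → same block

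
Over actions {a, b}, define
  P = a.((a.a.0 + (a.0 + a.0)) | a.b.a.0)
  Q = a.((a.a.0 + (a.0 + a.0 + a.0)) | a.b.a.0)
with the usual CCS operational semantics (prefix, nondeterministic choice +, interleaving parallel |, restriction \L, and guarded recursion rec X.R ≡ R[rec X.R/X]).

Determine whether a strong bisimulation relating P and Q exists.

LTS(P): 13 reachable states
  u0 = a.((a.a.0 + (a.0 + a.0)) | a.b.a.0) :: --a--▸ u1
  u1 = (a.a.0 + (a.0 + a.0)) | a.b.a.0 :: --a--▸ u2, --a--▸ u3, --a--▸ u4
  u2 = (a.a.0 + (a.0 + a.0)) | b.a.0 :: --a--▸ u5, --a--▸ u6, --b--▸ u7
  u3 = 0 | a.b.a.0 :: --a--▸ u5
  u4 = a.0 | a.b.a.0 :: --a--▸ u3, --a--▸ u6
  u5 = 0 | b.a.0 :: --b--▸ u8
  u6 = a.0 | b.a.0 :: --a--▸ u5, --b--▸ u9
  u7 = (a.a.0 + (a.0 + a.0)) | a.0 :: --a--▸ u10, --a--▸ u8, --a--▸ u9
  u8 = 0 | a.0 :: --a--▸ u11
  u9 = a.0 | a.0 :: --a--▸ u12, --a--▸ u8
  u10 = (a.a.0 + (a.0 + a.0)) | 0 :: --a--▸ u11, --a--▸ u12
  u11 = 0 | 0 :: ∅
  u12 = a.0 | 0 :: --a--▸ u11
LTS(Q): 13 reachable states
  v0 = a.((a.a.0 + (a.0 + a.0 + a.0)) | a.b.a.0) :: --a--▸ v1
  v1 = (a.a.0 + (a.0 + a.0 + a.0)) | a.b.a.0 :: --a--▸ v2, --a--▸ v3, --a--▸ v4
  v2 = (a.a.0 + (a.0 + a.0 + a.0)) | b.a.0 :: --a--▸ v5, --a--▸ v6, --b--▸ v7
  v3 = 0 | a.b.a.0 :: --a--▸ v5
  v4 = a.0 | a.b.a.0 :: --a--▸ v3, --a--▸ v6
  v5 = 0 | b.a.0 :: --b--▸ v8
  v6 = a.0 | b.a.0 :: --a--▸ v5, --b--▸ v9
  v7 = (a.a.0 + (a.0 + a.0 + a.0)) | a.0 :: --a--▸ v10, --a--▸ v8, --a--▸ v9
  v8 = 0 | a.0 :: --a--▸ v11
  v9 = a.0 | a.0 :: --a--▸ v12, --a--▸ v8
  v10 = (a.a.0 + (a.0 + a.0 + a.0)) | 0 :: --a--▸ v11, --a--▸ v12
  v11 = 0 | 0 :: ∅
  v12 = a.0 | 0 :: --a--▸ v11
Coarsest stable partition (strong bisimilarity classes):
  B0 = {u0, v0}
  B1 = {u1, v1}
  B2 = {u2, v2}
  B3 = {u5, v5}
  B4 = {u12, u8, v12, v8}
  B5 = {u11, v11}
  B6 = {u7, v7}
  B7 = {u10, v10}
  B8 = {u9, v9}
  B9 = {u6, v6}
  B10 = {u4, v4}
  B11 = {u3, v3}
u0 ∈ B0, v0 ∈ B0 → same block

bisimilar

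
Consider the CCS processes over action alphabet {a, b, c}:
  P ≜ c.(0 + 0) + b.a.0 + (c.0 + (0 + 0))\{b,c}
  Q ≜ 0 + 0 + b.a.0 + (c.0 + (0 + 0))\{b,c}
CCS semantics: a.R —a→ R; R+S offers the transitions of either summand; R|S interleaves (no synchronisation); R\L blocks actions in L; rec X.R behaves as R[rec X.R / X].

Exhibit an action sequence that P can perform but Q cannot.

c

Reachable graph of P (4 states):
  p0 = c.(0 + 0) + b.a.0 + (c.0 + (0 + 0))\{b,c} → ··b··> p1, ··c··> p2
  p1 = a.0 → ··a··> p3
  p2 = 0 + 0 → deadlocked
  p3 = 0 → deadlocked
Reachable graph of Q (3 states):
  q0 = 0 + 0 + b.a.0 + (c.0 + (0 + 0))\{b,c} → ··b··> q1
  q1 = a.0 → ··a··> q2
  q2 = 0 → deadlocked
Executing c from P (initial set {p0}):
  [1] c ⇒ {p2}
  P completes σ.
Executing c from Q (initial set {q0}):
  [1] c ⇒ ∅ (Q stuck)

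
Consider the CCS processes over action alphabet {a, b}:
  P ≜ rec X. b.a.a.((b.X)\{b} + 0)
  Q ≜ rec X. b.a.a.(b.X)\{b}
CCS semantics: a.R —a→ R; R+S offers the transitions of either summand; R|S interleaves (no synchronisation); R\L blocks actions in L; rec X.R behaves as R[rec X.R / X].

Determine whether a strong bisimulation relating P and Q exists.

P's transition system — 4 states:
  s0 = rec X. b.a.a.((b.X)\{b} + 0) has moves —b→ s1
  s1 = a.a.((b.(rec X. b.a.a.((b.X)\{b} + 0)))\{b} + 0) has moves —a→ s2
  s2 = a.((b.(rec X. b.a.a.((b.X)\{b} + 0)))\{b} + 0) has moves —a→ s3
  s3 = (b.(rec X. b.a.a.((b.X)\{b} + 0)))\{b} + 0 has moves stopped
Q's transition system — 4 states:
  t0 = rec X. b.a.a.(b.X)\{b} has moves —b→ t1
  t1 = a.a.(b.(rec X. b.a.a.(b.X)\{b}))\{b} has moves —a→ t2
  t2 = a.(b.(rec X. b.a.a.(b.X)\{b}))\{b} has moves —a→ t3
  t3 = (b.(rec X. b.a.a.(b.X)\{b}))\{b} has moves stopped
Bisimilarity quotient blocks:
  B0 = {s0, t0}
  B1 = {s1, t1}
  B2 = {s2, t2}
  B3 = {s3, t3}
s0 ∈ B0, t0 ∈ B0 → same block

P ~ Q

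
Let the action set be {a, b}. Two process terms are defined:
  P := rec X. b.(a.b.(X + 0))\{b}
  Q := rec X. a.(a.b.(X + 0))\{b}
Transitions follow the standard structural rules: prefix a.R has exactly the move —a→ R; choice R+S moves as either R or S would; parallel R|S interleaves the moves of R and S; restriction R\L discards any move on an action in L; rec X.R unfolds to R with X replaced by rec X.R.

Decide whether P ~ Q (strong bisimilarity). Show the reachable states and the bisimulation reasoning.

LTS(P): 3 reachable states
  m0 = rec X. b.(a.b.(X + 0))\{b} ⊢ -b-> m1
  m1 = (a.b.((rec X. b.(a.b.(X + 0))\{b}) + 0))\{b} ⊢ -a-> m2
  m2 = (b.((rec X. b.(a.b.(X + 0))\{b}) + 0))\{b} ⊢ deadlocked
LTS(Q): 3 reachable states
  n0 = rec X. a.(a.b.(X + 0))\{b} ⊢ -a-> n1
  n1 = (a.b.((rec X. a.(a.b.(X + 0))\{b}) + 0))\{b} ⊢ -a-> n2
  n2 = (b.((rec X. a.(a.b.(X + 0))\{b}) + 0))\{b} ⊢ deadlocked
Bisimilarity quotient blocks:
  B0 = {m0}
  B1 = {m1, n1}
  B2 = {m2, n2}
  B3 = {n0}
m0 ∈ B0, n0 ∈ B3 → different blocks

NO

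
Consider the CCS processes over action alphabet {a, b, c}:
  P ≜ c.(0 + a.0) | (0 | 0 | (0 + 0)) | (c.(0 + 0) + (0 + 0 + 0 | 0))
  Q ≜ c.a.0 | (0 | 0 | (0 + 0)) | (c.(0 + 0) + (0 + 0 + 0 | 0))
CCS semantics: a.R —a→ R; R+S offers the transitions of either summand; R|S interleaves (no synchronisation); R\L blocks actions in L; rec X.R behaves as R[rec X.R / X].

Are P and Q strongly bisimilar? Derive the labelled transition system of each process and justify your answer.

bisimilar

P's transition system — 6 states:
  m0 = c.(0 + a.0) | (0 | 0 | (0 + 0)) | (c.(0 + 0) + (0 + 0 + 0 | 0)) → ··c··> m1, ··c··> m2
  m1 = (0 + a.0) | (0 | 0 | (0 + 0)) | (c.(0 + 0) + (0 + 0 + 0 | 0)) → ··a··> m3, ··c··> m4
  m2 = c.(0 + a.0) | (0 | 0 | (0 + 0)) | (0 + 0) → ··c··> m4
  m3 = 0 | (0 | 0 | (0 + 0)) | (c.(0 + 0) + (0 + 0 + 0 | 0)) → ··c··> m5
  m4 = (0 + a.0) | (0 | 0 | (0 + 0)) | (0 + 0) → ··a··> m5
  m5 = 0 | (0 | 0 | (0 + 0)) | (0 + 0) → deadlocked
Q's transition system — 6 states:
  n0 = c.a.0 | (0 | 0 | (0 + 0)) | (c.(0 + 0) + (0 + 0 + 0 | 0)) → ··c··> n1, ··c··> n2
  n1 = a.0 | (0 | 0 | (0 + 0)) | (c.(0 + 0) + (0 + 0 + 0 | 0)) → ··a··> n3, ··c··> n4
  n2 = c.a.0 | (0 | 0 | (0 + 0)) | (0 + 0) → ··c··> n4
  n3 = 0 | (0 | 0 | (0 + 0)) | (c.(0 + 0) + (0 + 0 + 0 | 0)) → ··c··> n5
  n4 = a.0 | (0 | 0 | (0 + 0)) | (0 + 0) → ··a··> n5
  n5 = 0 | (0 | 0 | (0 + 0)) | (0 + 0) → deadlocked
Coarsest stable partition (strong bisimilarity classes):
  B0 = {m0, n0}
  B1 = {m2, n2}
  B2 = {m4, n4}
  B3 = {m5, n5}
  B4 = {m1, n1}
  B5 = {m3, n3}
m0 ∈ B0, n0 ∈ B0 → same block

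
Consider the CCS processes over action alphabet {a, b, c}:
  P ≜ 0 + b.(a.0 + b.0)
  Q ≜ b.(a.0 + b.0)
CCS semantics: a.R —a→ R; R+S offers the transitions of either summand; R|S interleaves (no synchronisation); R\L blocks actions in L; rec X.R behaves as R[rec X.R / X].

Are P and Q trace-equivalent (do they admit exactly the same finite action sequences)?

P's transition system — 3 states:
  u0 = 0 + b.(a.0 + b.0) | --b--▸ u1
  u1 = a.0 + b.0 | --a--▸ u2, --b--▸ u2
  u2 = 0 | ·
Q's transition system — 3 states:
  v0 = b.(a.0 + b.0) | --b--▸ v1
  v1 = a.0 + b.0 | --a--▸ v2, --b--▸ v2
  v2 = 0 | ·
Bisimilarity quotient blocks:
  B0 = {u0, v0}
  B1 = {u1, v1}
  B2 = {u2, v2}
u0 ∈ B0, v0 ∈ B0 → same block
Bisimilar ⇒ trace-equivalent.

traces(P) = traces(Q)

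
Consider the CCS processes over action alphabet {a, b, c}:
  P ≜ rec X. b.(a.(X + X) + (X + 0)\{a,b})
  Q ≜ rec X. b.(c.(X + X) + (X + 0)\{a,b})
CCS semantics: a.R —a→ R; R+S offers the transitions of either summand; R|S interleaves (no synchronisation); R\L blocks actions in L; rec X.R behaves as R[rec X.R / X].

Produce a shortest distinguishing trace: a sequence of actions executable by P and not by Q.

Reachable graph of P (3 states):
  u0 = rec X. b.(a.(X + X) + (X + 0)\{a,b}) → ··b··> u1
  u1 = a.((rec X. b.(a.(X + X) + (X + 0)\{a,b})) + (rec X. b.(a.(X + X) + (X + 0)\{a,b}))) + ((rec X. b.(a.(X + X) + (X + 0)\{a,b})) + 0)\{a,b} → ··a··> u2
  u2 = (rec X. b.(a.(X + X) + (X + 0)\{a,b})) + (rec X. b.(a.(X + X) + (X + 0)\{a,b})) → ··b··> u1
Reachable graph of Q (3 states):
  v0 = rec X. b.(c.(X + X) + (X + 0)\{a,b}) → ··b··> v1
  v1 = c.((rec X. b.(c.(X + X) + (X + 0)\{a,b})) + (rec X. b.(c.(X + X) + (X + 0)\{a,b}))) + ((rec X. b.(c.(X + X) + (X + 0)\{a,b})) + 0)\{a,b} → ··c··> v2
  v2 = (rec X. b.(c.(X + X) + (X + 0)\{a,b})) + (rec X. b.(c.(X + X) + (X + 0)\{a,b})) → ··b··> v1
Run σ = ⟨ba⟩ on P: start {u0}
  [1] b ⇒ {u1}
  [2] a ⇒ {u2}
  ✓ P
Run σ = ⟨ba⟩ on Q: start {v0}
  [1] b ⇒ {v1}
  [2] a ⇒ ∅  — Q cannot continue

ba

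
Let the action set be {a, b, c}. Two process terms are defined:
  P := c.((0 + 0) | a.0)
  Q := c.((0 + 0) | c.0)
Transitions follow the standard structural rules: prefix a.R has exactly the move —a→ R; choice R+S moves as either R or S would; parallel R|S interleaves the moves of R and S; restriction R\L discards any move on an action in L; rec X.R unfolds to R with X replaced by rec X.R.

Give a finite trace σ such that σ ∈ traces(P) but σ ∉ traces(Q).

ca

P's transition system — 3 states:
  p0 = c.((0 + 0) | a.0) | --c--▸ p1
  p1 = (0 + 0) | a.0 | --a--▸ p2
  p2 = (0 + 0) | 0 | (no moves)
Q's transition system — 3 states:
  q0 = c.((0 + 0) | c.0) | --c--▸ q1
  q1 = (0 + 0) | c.0 | --c--▸ q2
  q2 = (0 + 0) | 0 | (no moves)
Executing ca from P (initial set {p0}):
  after c @ step 1: {p1}
  after a @ step 2: {p2}
  P completes σ.
Executing ca from Q (initial set {q0}):
  after c @ step 1: {q1}
  after a @ step 2: ∅ (Q stuck)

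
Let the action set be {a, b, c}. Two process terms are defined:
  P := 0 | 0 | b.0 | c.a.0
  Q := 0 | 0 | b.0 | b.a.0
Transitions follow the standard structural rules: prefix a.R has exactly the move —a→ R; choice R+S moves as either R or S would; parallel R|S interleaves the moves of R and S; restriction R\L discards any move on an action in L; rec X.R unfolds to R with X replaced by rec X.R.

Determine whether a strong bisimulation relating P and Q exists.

not bisimilar

P's transition system — 6 states:
  s0 = 0 | 0 | b.0 | c.a.0 → =b=> s1, =c=> s2
  s1 = 0 | 0 | 0 | c.a.0 → =c=> s3
  s2 = 0 | 0 | b.0 | a.0 → =a=> s4, =b=> s3
  s3 = 0 | 0 | 0 | a.0 → =a=> s5
  s4 = 0 | 0 | b.0 | 0 → =b=> s5
  s5 = 0 | 0 | 0 | 0 → (no moves)
Q's transition system — 6 states:
  t0 = 0 | 0 | b.0 | b.a.0 → =b=> t1, =b=> t2
  t1 = 0 | 0 | 0 | b.a.0 → =b=> t3
  t2 = 0 | 0 | b.0 | a.0 → =a=> t4, =b=> t3
  t3 = 0 | 0 | 0 | a.0 → =a=> t5
  t4 = 0 | 0 | b.0 | 0 → =b=> t5
  t5 = 0 | 0 | 0 | 0 → (no moves)
Coarsest stable partition (strong bisimilarity classes):
  B0 = {s0}
  B1 = {s2, t2}
  B2 = {s4, t4}
  B3 = {s5, t5}
  B4 = {s3, t3}
  B5 = {s1}
  B6 = {t0}
  B7 = {t1}
s0 ∈ B0, t0 ∈ B6 → different blocks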